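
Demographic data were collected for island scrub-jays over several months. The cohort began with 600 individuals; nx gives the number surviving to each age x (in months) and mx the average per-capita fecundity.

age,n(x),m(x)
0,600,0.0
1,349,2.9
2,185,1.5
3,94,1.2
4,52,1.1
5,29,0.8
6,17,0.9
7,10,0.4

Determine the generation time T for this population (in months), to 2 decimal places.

lx = nx/n0 = nx/600: 1, 0.58167…, 0.30833…, 0.15667…, 0.08667…, 0.04833…, 0.02833…, 0.01667…
lx·mx: 0, 1.686833…, 0.4625…, 0.188…, 0.095333…, 0.038667…, 0.0255…, 0.006667… → R0 = 2.5035…
x·lx·mx: 0, 1.686833…, 0.925…, 0.564…, 0.381333…, 0.193333…, 0.153…, 0.046667… → Σ = 3.950167…
T = 3.950167… / 2.5035… = 1.577858… → 1.58

1.58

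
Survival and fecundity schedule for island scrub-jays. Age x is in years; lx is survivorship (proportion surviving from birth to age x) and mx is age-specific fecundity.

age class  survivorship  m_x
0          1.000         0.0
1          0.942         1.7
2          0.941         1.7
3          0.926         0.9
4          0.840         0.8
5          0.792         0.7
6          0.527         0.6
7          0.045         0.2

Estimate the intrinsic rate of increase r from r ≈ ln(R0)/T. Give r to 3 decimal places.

R0 = Σ lx·mx = 0 + 1.6014 + 1.5997 + 0.8334 + 0.672 + 0.5544 + 0.3162 + 0.009 = 5.5861
Σ x·lx·mx = 14.7212; T = 14.7212/5.5861 = 2.63533…
r ≈ ln(R0)/T = ln(5.5861)/2.63533… = 0.65278… → 0.653

0.653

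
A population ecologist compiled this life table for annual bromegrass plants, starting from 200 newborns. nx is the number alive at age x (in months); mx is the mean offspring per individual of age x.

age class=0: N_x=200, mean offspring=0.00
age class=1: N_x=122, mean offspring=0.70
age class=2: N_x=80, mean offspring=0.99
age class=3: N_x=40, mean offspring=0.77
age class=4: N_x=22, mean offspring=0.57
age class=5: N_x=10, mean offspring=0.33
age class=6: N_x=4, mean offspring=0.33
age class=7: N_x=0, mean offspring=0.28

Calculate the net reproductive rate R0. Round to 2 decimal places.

1.06

lx = nx/n0 = nx/200: 1, 0.61, 0.4, 0.2, 0.11, 0.05, 0.02, 0
lx·mx by age: 0, 0.427, 0.396, 0.154, 0.0627, 0.0165, 0.0066, 0
R0 = Σ lx·mx = 1.0628 → 1.06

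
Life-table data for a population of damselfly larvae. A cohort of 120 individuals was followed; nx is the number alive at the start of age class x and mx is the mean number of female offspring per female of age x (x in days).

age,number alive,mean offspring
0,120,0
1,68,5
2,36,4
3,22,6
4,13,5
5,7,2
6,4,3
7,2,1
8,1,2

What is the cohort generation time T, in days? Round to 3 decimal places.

2.048

lx = nx/n0 = nx/120: 1, 0.56667…, 0.3, 0.18333…, 0.10833…, 0.05833…, 0.03333…, 0.01667…, 0.00833…
lx·mx: 0, 2.833333…, 1.2, 1.1…, 0.541667…, 0.116667…, 0.1…, 0.016667…, 0.016667… → R0 = 5.925…
x·lx·mx: 0, 2.833333…, 2.4, 3.3…, 2.166667…, 0.583333…, 0.6…, 0.116667…, 0.133333… → Σ = 12.133333…
T = 12.133333… / 5.925… = 2.04782… → 2.048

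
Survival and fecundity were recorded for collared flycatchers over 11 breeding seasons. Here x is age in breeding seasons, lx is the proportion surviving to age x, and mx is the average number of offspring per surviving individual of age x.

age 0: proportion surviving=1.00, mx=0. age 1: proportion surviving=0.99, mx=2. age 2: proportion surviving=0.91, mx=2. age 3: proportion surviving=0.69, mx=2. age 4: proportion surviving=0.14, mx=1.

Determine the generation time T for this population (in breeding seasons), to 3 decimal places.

1.940

lx·mx: 0, 1.98, 1.82, 1.38, 0.14 → R0 = 5.32
x·lx·mx: 0, 1.98, 3.64, 4.14, 0.56 → Σ = 10.32
T = 10.32 / 5.32 = 1.93985… → 1.940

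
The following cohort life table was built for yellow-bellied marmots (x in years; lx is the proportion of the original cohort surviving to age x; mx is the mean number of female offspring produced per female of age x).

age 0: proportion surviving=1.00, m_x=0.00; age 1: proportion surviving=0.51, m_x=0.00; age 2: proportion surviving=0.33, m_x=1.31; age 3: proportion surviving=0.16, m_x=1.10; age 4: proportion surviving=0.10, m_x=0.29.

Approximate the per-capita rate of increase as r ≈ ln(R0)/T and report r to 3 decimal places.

-0.190

R0 = Σ lx·mx = 0 + 0 + 0.4323 + 0.176 + 0.029 = 0.6373
Σ x·lx·mx = 1.5086; T = 1.5086/0.6373 = 2.36717…
r ≈ ln(R0)/T = ln(0.6373)/2.36717… = -0.19032… → -0.190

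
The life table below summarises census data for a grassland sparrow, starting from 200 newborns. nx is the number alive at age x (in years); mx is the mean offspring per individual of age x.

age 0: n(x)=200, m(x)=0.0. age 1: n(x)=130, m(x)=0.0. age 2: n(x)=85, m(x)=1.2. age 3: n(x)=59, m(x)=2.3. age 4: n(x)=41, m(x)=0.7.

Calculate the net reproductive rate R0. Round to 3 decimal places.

lx = nx/n0 = nx/200: 1, 0.65, 0.425, 0.295, 0.205
lx·mx by age: 0, 0, 0.51, 0.6785, 0.1435
R0 = Σ lx·mx = 1.332 → 1.332

1.332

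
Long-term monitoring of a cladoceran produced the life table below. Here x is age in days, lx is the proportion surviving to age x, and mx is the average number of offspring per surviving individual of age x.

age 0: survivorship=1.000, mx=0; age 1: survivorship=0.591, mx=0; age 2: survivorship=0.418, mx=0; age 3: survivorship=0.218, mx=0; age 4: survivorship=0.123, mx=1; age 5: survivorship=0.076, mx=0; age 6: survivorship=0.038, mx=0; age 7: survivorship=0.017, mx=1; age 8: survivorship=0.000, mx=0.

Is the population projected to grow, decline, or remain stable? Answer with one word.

R0 = Σ lx·mx = 0 + 0 + 0 + 0 + 0.123 + 0 + 0 + 0.017 + 0 = 0.14
R0 < 1, so the population is declining.

declining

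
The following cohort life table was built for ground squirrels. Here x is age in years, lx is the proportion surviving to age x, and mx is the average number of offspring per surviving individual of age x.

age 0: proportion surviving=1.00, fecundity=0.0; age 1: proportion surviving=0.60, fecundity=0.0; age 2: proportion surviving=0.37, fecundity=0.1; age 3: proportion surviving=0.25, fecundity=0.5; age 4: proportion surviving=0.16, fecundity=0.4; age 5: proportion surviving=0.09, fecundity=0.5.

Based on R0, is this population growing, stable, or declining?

R0 = Σ lx·mx = 0 + 0 + 0.037 + 0.125 + 0.064 + 0.045 = 0.271
R0 < 1, so the population is declining.

declining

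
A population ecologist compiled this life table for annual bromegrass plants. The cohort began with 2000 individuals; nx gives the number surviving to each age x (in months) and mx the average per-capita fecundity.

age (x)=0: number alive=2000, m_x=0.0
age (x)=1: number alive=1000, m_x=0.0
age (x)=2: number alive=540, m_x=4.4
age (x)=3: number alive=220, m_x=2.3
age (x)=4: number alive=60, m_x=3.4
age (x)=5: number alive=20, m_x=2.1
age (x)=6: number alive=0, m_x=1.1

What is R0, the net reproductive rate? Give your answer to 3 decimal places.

lx = nx/n0 = nx/2000: 1, 0.5, 0.27, 0.11, 0.03, 0.01, 0
lx·mx by age: 0, 0, 1.188, 0.253, 0.102, 0.021, 0
R0 = Σ lx·mx = 1.564 → 1.564

1.564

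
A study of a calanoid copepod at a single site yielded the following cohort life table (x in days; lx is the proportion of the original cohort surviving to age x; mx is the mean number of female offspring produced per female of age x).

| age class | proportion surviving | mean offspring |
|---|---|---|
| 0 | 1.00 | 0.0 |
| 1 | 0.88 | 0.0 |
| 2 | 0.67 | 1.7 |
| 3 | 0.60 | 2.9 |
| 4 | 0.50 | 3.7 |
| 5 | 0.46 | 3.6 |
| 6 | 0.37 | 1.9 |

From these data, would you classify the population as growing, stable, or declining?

R0 = Σ lx·mx = 0 + 0 + 1.139 + 1.74 + 1.85 + 1.656 + 0.703 = 7.088
R0 > 1, so the population is growing.

growing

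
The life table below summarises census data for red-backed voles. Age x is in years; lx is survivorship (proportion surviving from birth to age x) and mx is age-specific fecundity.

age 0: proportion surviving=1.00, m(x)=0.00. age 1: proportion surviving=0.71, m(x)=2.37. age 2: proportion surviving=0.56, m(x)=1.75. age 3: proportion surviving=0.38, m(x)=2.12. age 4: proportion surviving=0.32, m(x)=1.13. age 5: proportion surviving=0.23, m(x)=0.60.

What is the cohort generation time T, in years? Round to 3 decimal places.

2.066

lx·mx: 0, 1.6827, 0.98, 0.8056, 0.3616, 0.138 → R0 = 3.9679
x·lx·mx: 0, 1.6827, 1.96, 2.4168, 1.4464, 0.69 → Σ = 8.1959
T = 8.1959 / 3.9679 = 2.065551… → 2.066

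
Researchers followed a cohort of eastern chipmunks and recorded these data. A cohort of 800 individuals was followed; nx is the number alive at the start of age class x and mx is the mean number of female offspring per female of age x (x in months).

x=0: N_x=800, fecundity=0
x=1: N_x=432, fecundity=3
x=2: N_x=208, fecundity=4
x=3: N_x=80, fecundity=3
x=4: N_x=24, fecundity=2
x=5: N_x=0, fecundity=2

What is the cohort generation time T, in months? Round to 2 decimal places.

lx = nx/n0 = nx/800: 1, 0.54, 0.26, 0.1, 0.03, 0
lx·mx: 0, 1.62, 1.04, 0.3, 0.06, 0 → R0 = 3.02
x·lx·mx: 0, 1.62, 2.08, 0.9, 0.24, 0 → Σ = 4.84
T = 4.84 / 3.02 = 1.602649… → 1.60

1.60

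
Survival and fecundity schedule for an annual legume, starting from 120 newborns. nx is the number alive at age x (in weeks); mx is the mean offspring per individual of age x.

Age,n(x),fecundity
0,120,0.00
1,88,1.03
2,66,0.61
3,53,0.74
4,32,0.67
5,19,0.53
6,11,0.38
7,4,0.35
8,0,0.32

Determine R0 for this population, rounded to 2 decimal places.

1.73

lx = nx/n0 = nx/120: 1, 0.73333…, 0.55, 0.44167…, 0.26667…, 0.15833…, 0.09167…, 0.03333…, 0
lx·mx by age: 0, 0.755333…, 0.3355, 0.326833…, 0.178667…, 0.083917…, 0.034833…, 0.011667…, 0
R0 = Σ lx·mx = 1.72675… → 1.73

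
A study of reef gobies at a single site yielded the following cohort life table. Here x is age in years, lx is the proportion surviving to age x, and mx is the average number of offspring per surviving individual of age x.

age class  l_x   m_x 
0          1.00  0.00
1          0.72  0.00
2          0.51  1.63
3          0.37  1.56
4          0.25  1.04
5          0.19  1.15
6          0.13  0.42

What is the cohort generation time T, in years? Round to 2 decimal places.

3.02

lx·mx: 0, 0, 0.8313, 0.5772, 0.26, 0.2185, 0.0546 → R0 = 1.9416
x·lx·mx: 0, 0, 1.6626, 1.7316, 1.04, 1.0925, 0.3276 → Σ = 5.8543
T = 5.8543 / 1.9416 = 3.015194… → 3.02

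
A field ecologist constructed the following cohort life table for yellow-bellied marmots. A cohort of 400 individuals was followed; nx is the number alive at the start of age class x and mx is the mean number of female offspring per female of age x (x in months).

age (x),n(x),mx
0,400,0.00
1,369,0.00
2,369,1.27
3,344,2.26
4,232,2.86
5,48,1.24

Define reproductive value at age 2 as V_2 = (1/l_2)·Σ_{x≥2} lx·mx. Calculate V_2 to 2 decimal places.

5.34

lx = nx/n0 = nx/400: 1, 0.9225, 0.9225, 0.86, 0.58, 0.12
lx·mx for x ≥ 2: 1.171575, 1.9436, 1.6588, 0.1488 → sum = 4.922775
V_2 = 4.922775 / l_2 = 4.922775 / 0.9225 = 5.336341… → 5.34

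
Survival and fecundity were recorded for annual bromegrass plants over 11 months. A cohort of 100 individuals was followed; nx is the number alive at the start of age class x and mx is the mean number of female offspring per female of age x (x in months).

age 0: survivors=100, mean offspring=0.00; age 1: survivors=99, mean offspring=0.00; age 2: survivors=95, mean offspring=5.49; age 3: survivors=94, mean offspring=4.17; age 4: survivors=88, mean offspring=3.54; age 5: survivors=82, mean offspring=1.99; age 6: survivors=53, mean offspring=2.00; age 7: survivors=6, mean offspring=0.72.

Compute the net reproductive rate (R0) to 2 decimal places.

14.99

lx = nx/n0 = nx/100: 1, 0.99, 0.95, 0.94, 0.88, 0.82, 0.53, 0.06
lx·mx by age: 0, 0, 5.2155, 3.9198, 3.1152, 1.6318, 1.06, 0.0432
R0 = Σ lx·mx = 14.9855 → 14.99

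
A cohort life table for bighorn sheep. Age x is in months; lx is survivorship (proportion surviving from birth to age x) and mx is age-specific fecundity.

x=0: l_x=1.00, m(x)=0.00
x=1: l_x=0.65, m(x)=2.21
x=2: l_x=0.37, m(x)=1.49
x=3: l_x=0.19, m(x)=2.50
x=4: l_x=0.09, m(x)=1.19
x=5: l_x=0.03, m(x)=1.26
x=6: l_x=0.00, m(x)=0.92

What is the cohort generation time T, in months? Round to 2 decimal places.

1.76

lx·mx: 0, 1.4365, 0.5513, 0.475, 0.1071, 0.0378, 0 → R0 = 2.6077
x·lx·mx: 0, 1.4365, 1.1026, 1.425, 0.4284, 0.189, 0 → Σ = 4.5815
T = 4.5815 / 2.6077 = 1.756912… → 1.76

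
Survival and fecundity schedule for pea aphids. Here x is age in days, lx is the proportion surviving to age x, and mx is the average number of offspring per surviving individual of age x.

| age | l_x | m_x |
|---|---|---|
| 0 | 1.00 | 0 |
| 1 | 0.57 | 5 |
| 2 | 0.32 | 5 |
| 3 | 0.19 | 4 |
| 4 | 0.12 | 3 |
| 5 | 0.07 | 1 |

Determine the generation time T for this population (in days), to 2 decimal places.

1.79

lx·mx: 0, 2.85, 1.6, 0.76, 0.36, 0.07 → R0 = 5.64
x·lx·mx: 0, 2.85, 3.2, 2.28, 1.44, 0.35 → Σ = 10.12
T = 10.12 / 5.64 = 1.794326… → 1.79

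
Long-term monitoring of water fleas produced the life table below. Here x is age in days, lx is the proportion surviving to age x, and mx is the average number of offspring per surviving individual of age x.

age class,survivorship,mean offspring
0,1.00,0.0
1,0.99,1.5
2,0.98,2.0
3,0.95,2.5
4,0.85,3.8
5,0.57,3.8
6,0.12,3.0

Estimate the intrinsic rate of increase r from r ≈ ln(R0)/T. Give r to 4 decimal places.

0.7375

R0 = Σ lx·mx = 0 + 1.485 + 1.96 + 2.375 + 3.23 + 2.166 + 0.36 = 11.576
Σ x·lx·mx = 38.44; T = 38.44/11.576 = 3.32066…
r ≈ ln(R0)/T = ln(11.576)/3.32066… = 0.737483… → 0.7375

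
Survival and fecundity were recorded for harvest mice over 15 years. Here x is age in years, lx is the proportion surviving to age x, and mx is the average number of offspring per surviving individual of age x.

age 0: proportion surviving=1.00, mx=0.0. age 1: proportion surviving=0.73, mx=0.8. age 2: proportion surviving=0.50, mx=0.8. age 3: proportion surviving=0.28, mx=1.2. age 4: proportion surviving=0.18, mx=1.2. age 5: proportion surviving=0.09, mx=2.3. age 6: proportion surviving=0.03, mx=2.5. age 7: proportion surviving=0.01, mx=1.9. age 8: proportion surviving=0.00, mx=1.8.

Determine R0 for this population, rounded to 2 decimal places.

1.84

lx·mx by age: 0, 0.584, 0.4, 0.336, 0.216, 0.207, 0.075, 0.019, 0
R0 = Σ lx·mx = 1.837 → 1.84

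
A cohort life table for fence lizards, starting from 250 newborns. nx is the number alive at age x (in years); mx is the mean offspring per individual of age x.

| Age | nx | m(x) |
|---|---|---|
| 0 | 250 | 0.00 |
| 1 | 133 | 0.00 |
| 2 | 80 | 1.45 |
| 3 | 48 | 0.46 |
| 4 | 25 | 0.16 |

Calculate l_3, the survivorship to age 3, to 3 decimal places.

0.192

l_3 = n_3/n_0 = 48/250 = 0.192 → 0.192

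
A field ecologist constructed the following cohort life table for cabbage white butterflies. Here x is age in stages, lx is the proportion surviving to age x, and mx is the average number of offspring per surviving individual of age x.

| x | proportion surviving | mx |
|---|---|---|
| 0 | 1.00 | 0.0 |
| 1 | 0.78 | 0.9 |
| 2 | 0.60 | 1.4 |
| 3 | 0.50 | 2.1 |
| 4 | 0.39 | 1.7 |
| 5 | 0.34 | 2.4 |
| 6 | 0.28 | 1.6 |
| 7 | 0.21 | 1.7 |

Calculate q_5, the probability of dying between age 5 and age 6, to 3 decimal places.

q_5 = (l_5 − l_6) / l_5 = (0.34 − 0.28) / 0.34
     = 0.06 / 0.34 = 0.176471… → 0.176

0.176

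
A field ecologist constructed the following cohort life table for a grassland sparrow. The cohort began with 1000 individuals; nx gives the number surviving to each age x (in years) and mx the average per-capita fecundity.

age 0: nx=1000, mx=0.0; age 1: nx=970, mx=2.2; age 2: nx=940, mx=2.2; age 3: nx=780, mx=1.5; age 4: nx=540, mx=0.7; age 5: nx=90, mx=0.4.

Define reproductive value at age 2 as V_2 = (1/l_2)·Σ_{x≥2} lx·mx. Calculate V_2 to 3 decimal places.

3.885

lx = nx/n0 = nx/1000: 1, 0.97, 0.94, 0.78, 0.54, 0.09
lx·mx for x ≥ 2: 2.068, 1.17, 0.378, 0.036 → sum = 3.652
V_2 = 3.652 / l_2 = 3.652 / 0.94 = 3.885106… → 3.885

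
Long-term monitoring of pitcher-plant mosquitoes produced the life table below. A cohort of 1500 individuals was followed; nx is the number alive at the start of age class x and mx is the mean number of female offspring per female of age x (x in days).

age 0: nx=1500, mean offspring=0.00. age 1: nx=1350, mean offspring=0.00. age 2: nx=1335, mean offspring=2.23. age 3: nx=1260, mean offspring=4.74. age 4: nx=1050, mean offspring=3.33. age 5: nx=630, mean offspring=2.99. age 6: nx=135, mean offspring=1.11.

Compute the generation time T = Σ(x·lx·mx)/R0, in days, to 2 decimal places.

3.33

lx = nx/n0 = nx/1500: 1, 0.9, 0.89, 0.84, 0.7, 0.42, 0.09
lx·mx: 0, 0, 1.9847, 3.9816, 2.331, 1.2558, 0.0999 → R0 = 9.653
x·lx·mx: 0, 0, 3.9694, 11.9448, 9.324, 6.279, 0.5994 → Σ = 32.1166
T = 32.1166 / 9.653 = 3.327111… → 3.33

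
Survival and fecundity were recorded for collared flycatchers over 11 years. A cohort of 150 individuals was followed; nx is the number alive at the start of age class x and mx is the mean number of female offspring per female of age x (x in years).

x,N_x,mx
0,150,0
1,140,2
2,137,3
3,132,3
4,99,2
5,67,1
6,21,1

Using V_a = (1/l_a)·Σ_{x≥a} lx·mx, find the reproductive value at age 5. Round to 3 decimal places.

1.313

lx = nx/n0 = nx/150: 1, 0.93333…, 0.91333…, 0.88, 0.66, 0.44667…, 0.14
lx·mx for x ≥ 5: 0.446667…, 0.14 → sum = 0.586667…
V_5 = 0.586667… / l_5 = 0.586667… / 0.446667… = 1.313433… → 1.313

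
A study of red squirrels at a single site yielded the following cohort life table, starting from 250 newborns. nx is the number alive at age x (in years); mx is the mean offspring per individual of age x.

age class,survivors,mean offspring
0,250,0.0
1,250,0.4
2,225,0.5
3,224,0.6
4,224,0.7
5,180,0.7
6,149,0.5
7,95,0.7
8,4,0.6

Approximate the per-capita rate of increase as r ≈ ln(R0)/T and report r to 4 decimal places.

0.2992

lx = nx/n0 = nx/250: 1, 1, 0.9, 0.896, 0.896, 0.72, 0.596, 0.38, 0.016
R0 = Σ lx·mx = 0 + 0.4 + 0.45 + 0.5376 + 0.6272 + 0.504 + 0.298 + 0.266 + 0.0096 = 3.0924
Σ x·lx·mx = 11.6684; T = 11.6684/3.0924 = 3.77325…
r ≈ ln(R0)/T = ln(3.0924)/3.77325… = 0.299198… → 0.2992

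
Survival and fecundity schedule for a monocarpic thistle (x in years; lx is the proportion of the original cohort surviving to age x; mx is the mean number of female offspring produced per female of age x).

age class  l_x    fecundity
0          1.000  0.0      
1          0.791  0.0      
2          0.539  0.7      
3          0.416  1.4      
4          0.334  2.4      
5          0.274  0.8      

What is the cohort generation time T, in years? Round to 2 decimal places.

3.44

lx·mx: 0, 0, 0.3773, 0.5824, 0.8016, 0.2192 → R0 = 1.9805
x·lx·mx: 0, 0, 0.7546, 1.7472, 3.2064, 1.096 → Σ = 6.8042
T = 6.8042 / 1.9805 = 3.435597… → 3.44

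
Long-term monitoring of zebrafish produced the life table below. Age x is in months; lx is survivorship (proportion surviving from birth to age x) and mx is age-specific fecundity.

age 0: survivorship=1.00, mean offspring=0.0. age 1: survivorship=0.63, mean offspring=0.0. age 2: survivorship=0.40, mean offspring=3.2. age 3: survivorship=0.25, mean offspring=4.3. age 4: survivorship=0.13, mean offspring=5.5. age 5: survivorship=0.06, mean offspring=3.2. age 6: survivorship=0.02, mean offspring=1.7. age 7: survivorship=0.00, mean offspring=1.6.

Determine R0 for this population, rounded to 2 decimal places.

3.30

lx·mx by age: 0, 0, 1.28, 1.075, 0.715, 0.192, 0.034, 0
R0 = Σ lx·mx = 3.296 → 3.30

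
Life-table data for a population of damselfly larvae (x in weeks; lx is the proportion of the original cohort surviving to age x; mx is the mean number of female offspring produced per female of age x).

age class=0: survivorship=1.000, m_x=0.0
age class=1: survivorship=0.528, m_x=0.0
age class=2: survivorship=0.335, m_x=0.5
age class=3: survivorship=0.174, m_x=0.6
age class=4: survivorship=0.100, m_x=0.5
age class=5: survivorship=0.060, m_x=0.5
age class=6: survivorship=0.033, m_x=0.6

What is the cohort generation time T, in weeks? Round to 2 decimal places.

lx·mx: 0, 0, 0.1675, 0.1044, 0.05, 0.03, 0.0198 → R0 = 0.3717
x·lx·mx: 0, 0, 0.335, 0.3132, 0.2, 0.15, 0.1188 → Σ = 1.117
T = 1.117 / 0.3717 = 3.005112… → 3.01

3.01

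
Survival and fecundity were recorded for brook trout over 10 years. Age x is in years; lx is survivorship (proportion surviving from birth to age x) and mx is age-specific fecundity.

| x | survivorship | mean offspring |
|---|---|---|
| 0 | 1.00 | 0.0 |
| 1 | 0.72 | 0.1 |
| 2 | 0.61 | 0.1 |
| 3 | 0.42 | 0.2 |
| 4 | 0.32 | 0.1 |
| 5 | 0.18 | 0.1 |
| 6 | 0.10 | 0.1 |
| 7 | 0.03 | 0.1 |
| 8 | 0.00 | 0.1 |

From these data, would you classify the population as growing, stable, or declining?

declining

R0 = Σ lx·mx = 0 + 0.072 + 0.061 + 0.084 + 0.032 + 0.018 + 0.01 + 0.003 + 0 = 0.28
R0 < 1, so the population is declining.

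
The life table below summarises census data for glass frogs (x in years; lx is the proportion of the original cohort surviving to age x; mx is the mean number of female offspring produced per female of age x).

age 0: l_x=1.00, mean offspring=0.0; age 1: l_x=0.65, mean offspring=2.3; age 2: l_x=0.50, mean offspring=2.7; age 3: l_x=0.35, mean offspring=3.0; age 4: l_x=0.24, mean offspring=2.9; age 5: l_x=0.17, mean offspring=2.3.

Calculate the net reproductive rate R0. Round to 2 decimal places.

lx·mx by age: 0, 1.495, 1.35, 1.05, 0.696, 0.391
R0 = Σ lx·mx = 4.982 → 4.98

4.98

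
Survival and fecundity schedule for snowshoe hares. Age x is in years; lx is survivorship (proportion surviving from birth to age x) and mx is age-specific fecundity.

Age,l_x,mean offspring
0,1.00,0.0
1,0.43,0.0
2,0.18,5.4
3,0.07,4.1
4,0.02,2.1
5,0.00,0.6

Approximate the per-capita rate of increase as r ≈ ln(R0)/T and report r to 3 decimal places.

0.115

R0 = Σ lx·mx = 0 + 0 + 0.972 + 0.287 + 0.042 + 0 = 1.301
Σ x·lx·mx = 2.973; T = 2.973/1.301 = 2.28517…
r ≈ ln(R0)/T = ln(1.301)/2.28517… = 0.11515… → 0.115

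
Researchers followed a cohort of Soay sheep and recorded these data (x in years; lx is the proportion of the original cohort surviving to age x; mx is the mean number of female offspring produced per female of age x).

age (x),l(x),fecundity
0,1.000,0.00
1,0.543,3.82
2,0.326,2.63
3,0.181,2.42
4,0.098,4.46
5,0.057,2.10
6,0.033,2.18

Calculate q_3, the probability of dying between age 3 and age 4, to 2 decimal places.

0.46

q_3 = (l_3 − l_4) / l_3 = (0.181 − 0.098) / 0.181
     = 0.083 / 0.181 = 0.458564… → 0.46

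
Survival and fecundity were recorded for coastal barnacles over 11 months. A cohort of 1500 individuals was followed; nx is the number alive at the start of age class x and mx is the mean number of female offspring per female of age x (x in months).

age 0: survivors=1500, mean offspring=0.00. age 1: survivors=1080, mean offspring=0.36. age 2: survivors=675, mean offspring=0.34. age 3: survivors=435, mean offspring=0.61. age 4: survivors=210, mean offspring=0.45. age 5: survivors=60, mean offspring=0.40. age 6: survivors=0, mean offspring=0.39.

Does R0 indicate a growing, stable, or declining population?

declining

lx = nx/n0 = nx/1500: 1, 0.72, 0.45, 0.29, 0.14, 0.04, 0
R0 = Σ lx·mx = 0 + 0.2592 + 0.153 + 0.1769 + 0.063 + 0.016 + 0 = 0.6681
R0 < 1, so the population is declining.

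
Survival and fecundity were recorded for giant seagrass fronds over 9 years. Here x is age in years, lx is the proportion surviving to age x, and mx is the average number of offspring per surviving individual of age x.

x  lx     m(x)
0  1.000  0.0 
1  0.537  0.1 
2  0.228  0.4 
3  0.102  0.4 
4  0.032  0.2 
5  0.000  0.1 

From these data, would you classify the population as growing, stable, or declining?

R0 = Σ lx·mx = 0 + 0.0537 + 0.0912 + 0.0408 + 0.0064 + 0 = 0.1921
R0 < 1, so the population is declining.

declining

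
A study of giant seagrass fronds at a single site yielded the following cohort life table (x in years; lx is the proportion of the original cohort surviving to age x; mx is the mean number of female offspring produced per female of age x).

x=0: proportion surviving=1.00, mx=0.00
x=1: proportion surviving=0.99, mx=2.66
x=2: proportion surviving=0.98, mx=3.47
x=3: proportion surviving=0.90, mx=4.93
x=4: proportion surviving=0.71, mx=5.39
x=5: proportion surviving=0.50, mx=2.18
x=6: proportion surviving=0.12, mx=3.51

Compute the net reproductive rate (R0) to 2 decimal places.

lx·mx by age: 0, 2.6334, 3.4006, 4.437, 3.8269, 1.09, 0.4212
R0 = Σ lx·mx = 15.8091 → 15.81

15.81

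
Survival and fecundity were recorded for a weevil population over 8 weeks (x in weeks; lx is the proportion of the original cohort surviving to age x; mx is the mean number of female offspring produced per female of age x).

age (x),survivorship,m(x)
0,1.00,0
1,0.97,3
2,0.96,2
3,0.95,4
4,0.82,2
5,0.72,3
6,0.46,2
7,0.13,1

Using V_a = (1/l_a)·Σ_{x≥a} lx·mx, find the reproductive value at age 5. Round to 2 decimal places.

4.46

lx·mx for x ≥ 5: 2.16, 0.92, 0.13 → sum = 3.21
V_5 = 3.21 / l_5 = 3.21 / 0.72 = 4.458333… → 4.46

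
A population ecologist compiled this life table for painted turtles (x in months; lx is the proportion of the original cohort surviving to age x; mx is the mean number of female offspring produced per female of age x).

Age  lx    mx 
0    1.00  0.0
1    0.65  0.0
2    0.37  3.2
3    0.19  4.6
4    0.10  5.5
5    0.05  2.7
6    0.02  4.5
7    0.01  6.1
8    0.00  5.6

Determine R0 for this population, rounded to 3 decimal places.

lx·mx by age: 0, 0, 1.184, 0.874, 0.55, 0.135, 0.09, 0.061, 0
R0 = Σ lx·mx = 2.894 → 2.894

2.894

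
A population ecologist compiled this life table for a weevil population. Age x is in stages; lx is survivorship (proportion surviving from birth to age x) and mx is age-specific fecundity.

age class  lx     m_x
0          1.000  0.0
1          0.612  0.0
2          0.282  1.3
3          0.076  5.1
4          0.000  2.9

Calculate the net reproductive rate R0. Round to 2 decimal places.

lx·mx by age: 0, 0, 0.3666, 0.3876, 0
R0 = Σ lx·mx = 0.7542 → 0.75

0.75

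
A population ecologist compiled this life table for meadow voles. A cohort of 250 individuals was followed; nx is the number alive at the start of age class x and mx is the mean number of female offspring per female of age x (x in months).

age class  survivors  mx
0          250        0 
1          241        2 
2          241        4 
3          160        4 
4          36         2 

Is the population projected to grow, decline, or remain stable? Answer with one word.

growing

lx = nx/n0 = nx/250: 1, 0.964, 0.964, 0.64, 0.144
R0 = Σ lx·mx = 0 + 1.928 + 3.856 + 2.56 + 0.288 = 8.632
R0 > 1, so the population is growing.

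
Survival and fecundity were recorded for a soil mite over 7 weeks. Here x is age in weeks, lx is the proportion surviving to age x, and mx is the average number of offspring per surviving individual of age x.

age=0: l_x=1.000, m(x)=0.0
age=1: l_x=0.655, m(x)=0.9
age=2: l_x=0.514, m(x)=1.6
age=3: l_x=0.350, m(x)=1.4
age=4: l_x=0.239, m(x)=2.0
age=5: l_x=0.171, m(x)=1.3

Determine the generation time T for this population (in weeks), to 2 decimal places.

2.59

lx·mx: 0, 0.5895, 0.8224, 0.49, 0.478, 0.2223 → R0 = 2.6022
x·lx·mx: 0, 0.5895, 1.6448, 1.47, 1.912, 1.1115 → Σ = 6.7278
T = 6.7278 / 2.6022 = 2.585428… → 2.59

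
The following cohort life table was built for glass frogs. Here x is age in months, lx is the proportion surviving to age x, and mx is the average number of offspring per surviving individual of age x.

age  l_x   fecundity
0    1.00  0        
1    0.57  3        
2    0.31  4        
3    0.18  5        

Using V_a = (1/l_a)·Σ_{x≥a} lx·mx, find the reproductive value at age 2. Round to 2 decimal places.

lx·mx for x ≥ 2: 1.24, 0.9 → sum = 2.14
V_2 = 2.14 / l_2 = 2.14 / 0.31 = 6.903226… → 6.90

6.90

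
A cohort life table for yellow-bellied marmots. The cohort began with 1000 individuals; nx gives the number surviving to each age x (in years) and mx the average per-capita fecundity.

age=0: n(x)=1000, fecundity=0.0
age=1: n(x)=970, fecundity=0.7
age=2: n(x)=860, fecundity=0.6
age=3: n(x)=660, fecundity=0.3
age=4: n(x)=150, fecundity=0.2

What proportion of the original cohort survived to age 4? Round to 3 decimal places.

0.150

l_4 = n_4/n_0 = 150/1000 = 0.15 → 0.150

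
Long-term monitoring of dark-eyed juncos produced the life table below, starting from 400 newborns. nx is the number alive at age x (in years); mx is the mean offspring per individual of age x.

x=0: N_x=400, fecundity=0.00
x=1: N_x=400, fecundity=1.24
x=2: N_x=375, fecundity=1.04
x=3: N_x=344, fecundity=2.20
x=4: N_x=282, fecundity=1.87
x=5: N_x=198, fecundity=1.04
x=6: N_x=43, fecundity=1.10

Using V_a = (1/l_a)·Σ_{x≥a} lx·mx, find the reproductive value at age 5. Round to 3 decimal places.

1.279

lx = nx/n0 = nx/400: 1, 1, 0.9375, 0.86, 0.705, 0.495, 0.1075
lx·mx for x ≥ 5: 0.5148, 0.11825 → sum = 0.63305
V_5 = 0.63305 / l_5 = 0.63305 / 0.495 = 1.278889… → 1.279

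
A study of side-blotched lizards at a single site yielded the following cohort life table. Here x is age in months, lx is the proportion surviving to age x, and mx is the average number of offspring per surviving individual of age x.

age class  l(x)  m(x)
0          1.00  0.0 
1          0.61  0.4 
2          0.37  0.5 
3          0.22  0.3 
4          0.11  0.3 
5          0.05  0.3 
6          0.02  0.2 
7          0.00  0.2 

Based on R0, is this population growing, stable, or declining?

declining

R0 = Σ lx·mx = 0 + 0.244 + 0.185 + 0.066 + 0.033 + 0.015 + 0.004 + 0 = 0.547
R0 < 1, so the population is declining.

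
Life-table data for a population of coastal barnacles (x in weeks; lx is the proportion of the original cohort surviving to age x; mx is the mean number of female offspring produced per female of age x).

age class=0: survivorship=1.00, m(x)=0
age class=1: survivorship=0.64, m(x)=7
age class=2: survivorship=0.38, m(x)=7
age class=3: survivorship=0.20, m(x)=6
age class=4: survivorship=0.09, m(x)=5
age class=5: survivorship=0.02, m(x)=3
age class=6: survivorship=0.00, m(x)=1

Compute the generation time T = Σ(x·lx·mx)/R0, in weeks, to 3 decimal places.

lx·mx: 0, 4.48, 2.66, 1.2, 0.45, 0.06, 0 → R0 = 8.85
x·lx·mx: 0, 4.48, 5.32, 3.6, 1.8, 0.3, 0 → Σ = 15.5
T = 15.5 / 8.85 = 1.751412… → 1.751

1.751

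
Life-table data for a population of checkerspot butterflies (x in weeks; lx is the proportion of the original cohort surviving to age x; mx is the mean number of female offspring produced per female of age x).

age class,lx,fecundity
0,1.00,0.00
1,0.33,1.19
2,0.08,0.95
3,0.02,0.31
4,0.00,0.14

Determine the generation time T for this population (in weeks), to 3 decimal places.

1.186

lx·mx: 0, 0.3927, 0.076, 0.0062, 0 → R0 = 0.4749
x·lx·mx: 0, 0.3927, 0.152, 0.0186, 0 → Σ = 0.5633
T = 0.5633 / 0.4749 = 1.186144… → 1.186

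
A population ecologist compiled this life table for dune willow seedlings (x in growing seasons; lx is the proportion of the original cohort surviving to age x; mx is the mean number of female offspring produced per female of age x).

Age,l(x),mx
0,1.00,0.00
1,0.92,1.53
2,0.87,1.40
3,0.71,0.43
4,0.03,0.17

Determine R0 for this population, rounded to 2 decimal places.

lx·mx by age: 0, 1.4076, 1.218, 0.3053, 0.0051
R0 = Σ lx·mx = 2.936 → 2.94

2.94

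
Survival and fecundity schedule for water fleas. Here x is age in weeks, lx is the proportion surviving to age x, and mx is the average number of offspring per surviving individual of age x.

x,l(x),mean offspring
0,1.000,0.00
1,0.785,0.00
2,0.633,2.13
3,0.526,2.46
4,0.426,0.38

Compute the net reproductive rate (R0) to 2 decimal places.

lx·mx by age: 0, 0, 1.34829, 1.29396, 0.16188
R0 = Σ lx·mx = 2.80413 → 2.80

2.80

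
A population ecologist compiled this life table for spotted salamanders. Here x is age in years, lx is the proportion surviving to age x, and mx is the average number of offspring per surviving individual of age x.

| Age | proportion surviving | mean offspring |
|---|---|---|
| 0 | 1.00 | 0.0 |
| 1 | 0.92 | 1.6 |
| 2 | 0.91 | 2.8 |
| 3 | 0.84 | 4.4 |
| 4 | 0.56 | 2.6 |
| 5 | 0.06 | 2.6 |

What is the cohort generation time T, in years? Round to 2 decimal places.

lx·mx: 0, 1.472, 2.548, 3.696, 1.456, 0.156 → R0 = 9.328
x·lx·mx: 0, 1.472, 5.096, 11.088, 5.824, 0.78 → Σ = 24.26
T = 24.26 / 9.328 = 2.600772… → 2.60

2.60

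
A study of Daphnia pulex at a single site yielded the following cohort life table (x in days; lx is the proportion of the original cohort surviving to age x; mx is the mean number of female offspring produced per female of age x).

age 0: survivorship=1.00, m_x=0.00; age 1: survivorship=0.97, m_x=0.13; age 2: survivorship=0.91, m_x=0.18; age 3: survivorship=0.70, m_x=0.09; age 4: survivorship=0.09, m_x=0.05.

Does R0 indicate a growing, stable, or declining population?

R0 = Σ lx·mx = 0 + 0.1261 + 0.1638 + 0.063 + 0.0045 = 0.3574
R0 < 1, so the population is declining.

declining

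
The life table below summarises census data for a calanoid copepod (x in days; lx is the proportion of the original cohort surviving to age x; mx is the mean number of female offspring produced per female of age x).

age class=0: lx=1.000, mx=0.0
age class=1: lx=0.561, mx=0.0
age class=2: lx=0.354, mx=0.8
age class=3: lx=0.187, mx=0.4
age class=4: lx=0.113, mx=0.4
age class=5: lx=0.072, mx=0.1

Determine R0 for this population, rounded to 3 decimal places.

lx·mx by age: 0, 0, 0.2832, 0.0748, 0.0452, 0.0072
R0 = Σ lx·mx = 0.4104 → 0.410

0.410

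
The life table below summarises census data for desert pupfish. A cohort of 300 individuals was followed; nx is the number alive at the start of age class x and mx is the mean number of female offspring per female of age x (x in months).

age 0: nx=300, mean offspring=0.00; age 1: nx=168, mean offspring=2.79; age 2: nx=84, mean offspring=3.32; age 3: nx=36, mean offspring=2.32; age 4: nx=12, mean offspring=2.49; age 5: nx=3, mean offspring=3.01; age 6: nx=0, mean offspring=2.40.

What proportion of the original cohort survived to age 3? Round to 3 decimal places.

l_3 = n_3/n_0 = 36/300 = 0.12 → 0.120

0.120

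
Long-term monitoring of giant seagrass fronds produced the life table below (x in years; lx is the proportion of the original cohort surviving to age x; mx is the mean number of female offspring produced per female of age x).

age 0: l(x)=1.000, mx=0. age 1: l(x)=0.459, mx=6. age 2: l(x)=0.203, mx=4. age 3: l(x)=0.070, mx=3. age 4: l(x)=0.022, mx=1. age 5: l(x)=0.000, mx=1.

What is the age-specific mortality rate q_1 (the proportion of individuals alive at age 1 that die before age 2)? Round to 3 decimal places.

q_1 = (l_1 − l_2) / l_1 = (0.459 − 0.203) / 0.459
     = 0.256 / 0.459 = 0.557734… → 0.558

0.558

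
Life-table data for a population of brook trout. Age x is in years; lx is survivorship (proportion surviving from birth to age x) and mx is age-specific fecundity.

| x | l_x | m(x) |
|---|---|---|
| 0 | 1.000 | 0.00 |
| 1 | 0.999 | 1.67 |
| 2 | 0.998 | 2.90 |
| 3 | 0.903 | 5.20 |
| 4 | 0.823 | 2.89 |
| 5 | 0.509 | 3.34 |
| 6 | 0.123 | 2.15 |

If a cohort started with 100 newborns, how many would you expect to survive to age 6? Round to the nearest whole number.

12

Expected survivors = N0 · l_6 = 100 × 0.123 = 12.3 → 12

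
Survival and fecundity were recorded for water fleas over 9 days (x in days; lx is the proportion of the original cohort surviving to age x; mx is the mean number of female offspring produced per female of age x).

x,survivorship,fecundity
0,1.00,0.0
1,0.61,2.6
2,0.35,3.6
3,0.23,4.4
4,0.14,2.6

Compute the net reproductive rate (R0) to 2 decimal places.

lx·mx by age: 0, 1.586, 1.26, 1.012, 0.364
R0 = Σ lx·mx = 4.222 → 4.22

4.22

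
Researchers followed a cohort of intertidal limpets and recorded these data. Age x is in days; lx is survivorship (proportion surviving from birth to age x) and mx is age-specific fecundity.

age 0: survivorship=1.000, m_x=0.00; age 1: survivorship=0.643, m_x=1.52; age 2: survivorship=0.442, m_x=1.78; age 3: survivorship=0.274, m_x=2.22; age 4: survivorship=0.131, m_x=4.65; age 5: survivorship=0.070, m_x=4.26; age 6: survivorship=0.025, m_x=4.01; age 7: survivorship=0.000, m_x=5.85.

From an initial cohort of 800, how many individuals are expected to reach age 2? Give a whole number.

354

Expected survivors = N0 · l_2 = 800 × 0.442 = 353.6 → 354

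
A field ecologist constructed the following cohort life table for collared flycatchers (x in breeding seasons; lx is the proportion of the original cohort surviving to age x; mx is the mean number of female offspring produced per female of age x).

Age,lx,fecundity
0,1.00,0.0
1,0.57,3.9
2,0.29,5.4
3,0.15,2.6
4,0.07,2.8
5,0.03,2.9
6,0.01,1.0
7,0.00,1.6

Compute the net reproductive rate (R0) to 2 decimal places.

lx·mx by age: 0, 2.223, 1.566, 0.39, 0.196, 0.087, 0.01, 0
R0 = Σ lx·mx = 4.472 → 4.47

4.47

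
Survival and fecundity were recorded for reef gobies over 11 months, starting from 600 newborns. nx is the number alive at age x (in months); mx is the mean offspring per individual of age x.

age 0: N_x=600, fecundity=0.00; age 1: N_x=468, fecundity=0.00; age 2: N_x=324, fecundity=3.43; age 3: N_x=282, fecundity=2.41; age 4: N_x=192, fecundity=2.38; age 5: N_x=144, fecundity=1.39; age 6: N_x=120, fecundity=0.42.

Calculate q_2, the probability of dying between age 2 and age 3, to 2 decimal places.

lx = nx/n0 = nx/600: 1, 0.78, 0.54, 0.47, 0.32, 0.24, 0.2
q_2 = (l_2 − l_3) / l_2 = (0.54 − 0.47) / 0.54
     = 0.07 / 0.54 = 0.12963… → 0.13

0.13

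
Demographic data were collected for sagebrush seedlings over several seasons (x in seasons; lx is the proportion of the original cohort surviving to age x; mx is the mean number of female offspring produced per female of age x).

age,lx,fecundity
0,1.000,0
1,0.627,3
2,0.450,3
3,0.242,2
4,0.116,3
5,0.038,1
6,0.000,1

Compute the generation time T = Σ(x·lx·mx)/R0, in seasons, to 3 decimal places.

lx·mx: 0, 1.881, 1.35, 0.484, 0.348, 0.038, 0 → R0 = 4.101
x·lx·mx: 0, 1.881, 2.7, 1.452, 1.392, 0.19, 0 → Σ = 7.615
T = 7.615 / 4.101 = 1.856864… → 1.857

1.857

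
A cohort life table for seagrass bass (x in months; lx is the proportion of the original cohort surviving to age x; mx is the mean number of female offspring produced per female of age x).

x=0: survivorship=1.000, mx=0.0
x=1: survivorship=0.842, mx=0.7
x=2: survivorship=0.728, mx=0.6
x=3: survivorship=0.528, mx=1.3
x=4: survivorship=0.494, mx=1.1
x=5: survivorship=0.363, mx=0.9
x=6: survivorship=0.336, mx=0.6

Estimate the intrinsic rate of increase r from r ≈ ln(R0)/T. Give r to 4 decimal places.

0.3339

R0 = Σ lx·mx = 0 + 0.5894 + 0.4368 + 0.6864 + 0.5434 + 0.3267 + 0.2016 = 2.7843
Σ x·lx·mx = 8.5389; T = 8.5389/2.7843 = 3.0668…
r ≈ ln(R0)/T = ln(2.7843)/3.0668… = 0.333897… → 0.3339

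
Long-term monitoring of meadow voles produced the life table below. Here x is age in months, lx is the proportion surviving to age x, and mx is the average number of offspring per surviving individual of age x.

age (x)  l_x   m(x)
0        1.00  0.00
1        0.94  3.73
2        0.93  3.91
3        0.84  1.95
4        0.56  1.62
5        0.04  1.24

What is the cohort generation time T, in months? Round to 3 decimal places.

lx·mx: 0, 3.5062, 3.6363, 1.638, 0.9072, 0.0496 → R0 = 9.7373
x·lx·mx: 0, 3.5062, 7.2726, 4.914, 3.6288, 0.248 → Σ = 19.5696
T = 19.5696 / 9.7373 = 2.009756… → 2.010

2.010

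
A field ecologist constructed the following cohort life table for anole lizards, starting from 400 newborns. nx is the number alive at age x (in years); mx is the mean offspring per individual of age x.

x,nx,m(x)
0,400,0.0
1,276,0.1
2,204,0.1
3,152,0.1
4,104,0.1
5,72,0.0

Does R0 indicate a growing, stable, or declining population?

lx = nx/n0 = nx/400: 1, 0.69, 0.51, 0.38, 0.26, 0.18
R0 = Σ lx·mx = 0 + 0.069 + 0.051 + 0.038 + 0.026 + 0 = 0.184
R0 < 1, so the population is declining.

declining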